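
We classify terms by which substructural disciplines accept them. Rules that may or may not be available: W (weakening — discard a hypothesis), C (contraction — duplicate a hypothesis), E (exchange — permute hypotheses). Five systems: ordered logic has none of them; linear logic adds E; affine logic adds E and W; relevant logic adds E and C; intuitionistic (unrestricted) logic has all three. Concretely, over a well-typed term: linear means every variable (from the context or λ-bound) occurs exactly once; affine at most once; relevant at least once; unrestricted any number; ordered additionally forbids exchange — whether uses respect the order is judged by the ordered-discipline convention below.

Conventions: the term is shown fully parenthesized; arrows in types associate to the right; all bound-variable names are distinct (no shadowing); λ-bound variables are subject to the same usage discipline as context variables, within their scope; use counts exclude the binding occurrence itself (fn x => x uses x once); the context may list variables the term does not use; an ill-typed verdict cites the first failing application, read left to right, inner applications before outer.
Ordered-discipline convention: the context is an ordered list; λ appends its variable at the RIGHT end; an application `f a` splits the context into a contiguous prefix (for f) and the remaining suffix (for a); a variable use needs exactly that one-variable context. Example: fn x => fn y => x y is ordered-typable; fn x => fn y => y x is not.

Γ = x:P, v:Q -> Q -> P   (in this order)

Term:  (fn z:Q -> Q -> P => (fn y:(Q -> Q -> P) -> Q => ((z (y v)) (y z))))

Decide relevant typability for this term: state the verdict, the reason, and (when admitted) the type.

no — x never used (weakening)
usage: x ×0, v ×1, z (bound) ×2, y (bound) ×2
use order (left to right): z, y, v, y, z
typing: ✓ — (Q -> Q -> P) -> ((Q -> Q -> P) -> Q) -> P
across the five disciplines: ordered ✗, linear ✗, affine ✗, relevant ✗, unrestricted ✓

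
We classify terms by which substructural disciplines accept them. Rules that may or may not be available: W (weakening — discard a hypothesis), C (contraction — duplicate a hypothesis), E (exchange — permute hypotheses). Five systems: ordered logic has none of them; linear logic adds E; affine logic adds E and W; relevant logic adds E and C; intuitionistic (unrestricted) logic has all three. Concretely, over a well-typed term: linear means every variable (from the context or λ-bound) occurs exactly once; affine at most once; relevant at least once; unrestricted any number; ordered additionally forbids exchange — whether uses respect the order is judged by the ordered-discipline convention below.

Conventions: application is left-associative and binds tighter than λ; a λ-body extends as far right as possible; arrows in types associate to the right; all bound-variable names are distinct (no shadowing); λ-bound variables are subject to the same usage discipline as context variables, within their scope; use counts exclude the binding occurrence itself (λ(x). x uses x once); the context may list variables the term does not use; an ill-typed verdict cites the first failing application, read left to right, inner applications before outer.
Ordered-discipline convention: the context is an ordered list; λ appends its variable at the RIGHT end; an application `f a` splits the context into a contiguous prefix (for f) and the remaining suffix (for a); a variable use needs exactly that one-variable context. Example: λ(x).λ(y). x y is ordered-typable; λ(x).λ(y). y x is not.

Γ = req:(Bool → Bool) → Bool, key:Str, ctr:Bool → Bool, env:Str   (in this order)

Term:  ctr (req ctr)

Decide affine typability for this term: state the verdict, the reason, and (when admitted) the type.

no — needs contraction — ctr ×2
use counts: req=1; key=0; ctr=2; env=0
uses in reading order: ctr, req, ctr
typing: well-typed at Bool
summary: ordered ✗ · linear ✗ · affine ✗ · relevant ✗ · unrestricted ✓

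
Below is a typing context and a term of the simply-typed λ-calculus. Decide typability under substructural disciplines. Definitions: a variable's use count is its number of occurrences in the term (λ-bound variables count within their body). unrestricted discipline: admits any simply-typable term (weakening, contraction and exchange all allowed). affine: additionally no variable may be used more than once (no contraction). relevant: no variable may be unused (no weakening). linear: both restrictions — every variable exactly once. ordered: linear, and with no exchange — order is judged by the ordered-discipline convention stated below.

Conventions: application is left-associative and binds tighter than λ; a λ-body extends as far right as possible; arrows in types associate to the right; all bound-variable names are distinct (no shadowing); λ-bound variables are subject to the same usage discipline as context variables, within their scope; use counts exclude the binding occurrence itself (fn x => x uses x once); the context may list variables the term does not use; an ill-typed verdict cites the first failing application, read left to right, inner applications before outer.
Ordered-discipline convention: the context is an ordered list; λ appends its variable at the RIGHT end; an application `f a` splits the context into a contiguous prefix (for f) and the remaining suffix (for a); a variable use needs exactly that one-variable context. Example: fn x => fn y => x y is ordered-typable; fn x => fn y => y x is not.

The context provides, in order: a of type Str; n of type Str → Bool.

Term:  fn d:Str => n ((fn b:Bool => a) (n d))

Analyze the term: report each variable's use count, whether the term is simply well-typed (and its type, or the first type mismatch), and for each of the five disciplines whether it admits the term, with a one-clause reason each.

counts: a=1, n=2, d [bound]=1, b [bound]=0
left-to-right use order: n, a, n, d
typing: well-typed — term : Str → Bool
ordered: ✗ — uses contraction: n ×2; b left unused
linear: ✗ — uses contraction: n ×2; b left unused
affine: ✗ — uses contraction: n ×2
relevant: ✗ — b left unused
unrestricted: ✓ — simply typable at Str → Bool; W, C, E all held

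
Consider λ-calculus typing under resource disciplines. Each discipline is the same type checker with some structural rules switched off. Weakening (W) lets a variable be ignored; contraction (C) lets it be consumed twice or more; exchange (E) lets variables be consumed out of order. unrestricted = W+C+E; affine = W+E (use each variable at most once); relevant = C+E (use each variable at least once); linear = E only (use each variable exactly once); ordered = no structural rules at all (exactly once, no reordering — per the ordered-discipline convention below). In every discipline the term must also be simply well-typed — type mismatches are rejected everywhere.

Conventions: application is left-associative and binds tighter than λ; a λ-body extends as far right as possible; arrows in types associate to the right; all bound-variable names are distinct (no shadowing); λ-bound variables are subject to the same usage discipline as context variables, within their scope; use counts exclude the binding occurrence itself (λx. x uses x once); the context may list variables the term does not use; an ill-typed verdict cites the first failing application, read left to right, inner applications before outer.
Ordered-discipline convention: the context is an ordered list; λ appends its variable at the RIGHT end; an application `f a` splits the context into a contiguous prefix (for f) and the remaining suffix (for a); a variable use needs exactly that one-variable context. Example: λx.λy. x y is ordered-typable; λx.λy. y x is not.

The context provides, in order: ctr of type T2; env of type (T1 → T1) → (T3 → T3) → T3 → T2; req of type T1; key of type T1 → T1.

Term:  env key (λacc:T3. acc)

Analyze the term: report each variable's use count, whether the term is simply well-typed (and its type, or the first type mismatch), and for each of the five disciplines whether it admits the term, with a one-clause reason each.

variable uses: ctr=0, env=1, req=0, key=1, acc (bound)=1
use order (left to right): env, key, acc
typing: well-typed at T3 → T2
ordered ✗ (unused: ctr, req — weakening required)
linear ✗ (unused: ctr, req — weakening required)
affine ✓ (ctr, env, req, key, acc: no repeats, contraction unneeded)
relevant ✗ (unused: ctr, req — weakening required)
unrestricted ✓ (type-checks (T3 → T2) and nothing is barred)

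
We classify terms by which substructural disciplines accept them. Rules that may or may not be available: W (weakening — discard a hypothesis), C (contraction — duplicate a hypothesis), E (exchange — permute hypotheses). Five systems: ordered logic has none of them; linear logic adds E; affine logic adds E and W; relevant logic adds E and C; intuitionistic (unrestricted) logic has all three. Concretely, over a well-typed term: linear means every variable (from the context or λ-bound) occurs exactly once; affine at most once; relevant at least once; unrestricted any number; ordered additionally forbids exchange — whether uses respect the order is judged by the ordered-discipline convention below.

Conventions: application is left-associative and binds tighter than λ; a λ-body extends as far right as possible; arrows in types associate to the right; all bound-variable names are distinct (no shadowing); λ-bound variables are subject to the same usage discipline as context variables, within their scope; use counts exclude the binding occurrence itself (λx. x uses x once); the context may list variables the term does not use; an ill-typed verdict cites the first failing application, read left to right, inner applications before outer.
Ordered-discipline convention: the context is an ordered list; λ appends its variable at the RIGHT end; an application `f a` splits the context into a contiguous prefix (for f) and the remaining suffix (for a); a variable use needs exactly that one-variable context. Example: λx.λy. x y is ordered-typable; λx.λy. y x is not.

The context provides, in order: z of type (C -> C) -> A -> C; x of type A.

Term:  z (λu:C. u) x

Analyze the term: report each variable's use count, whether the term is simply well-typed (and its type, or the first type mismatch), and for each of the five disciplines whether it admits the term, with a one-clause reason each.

usage: z ×1; x ×1; u (bound) ×1
order of uses: z, u, x
typing: the term checks, with type C
ordered: ✓ — single-use (z, x, u), ordered derivation ok
linear: ✓ — z, x, u: one use apiece
affine: ✓ — none of z, x, u used more than once
relevant: ✓ — z, x, u: all used, weakening unneeded
unrestricted: ✓ — typability at C is all that's needed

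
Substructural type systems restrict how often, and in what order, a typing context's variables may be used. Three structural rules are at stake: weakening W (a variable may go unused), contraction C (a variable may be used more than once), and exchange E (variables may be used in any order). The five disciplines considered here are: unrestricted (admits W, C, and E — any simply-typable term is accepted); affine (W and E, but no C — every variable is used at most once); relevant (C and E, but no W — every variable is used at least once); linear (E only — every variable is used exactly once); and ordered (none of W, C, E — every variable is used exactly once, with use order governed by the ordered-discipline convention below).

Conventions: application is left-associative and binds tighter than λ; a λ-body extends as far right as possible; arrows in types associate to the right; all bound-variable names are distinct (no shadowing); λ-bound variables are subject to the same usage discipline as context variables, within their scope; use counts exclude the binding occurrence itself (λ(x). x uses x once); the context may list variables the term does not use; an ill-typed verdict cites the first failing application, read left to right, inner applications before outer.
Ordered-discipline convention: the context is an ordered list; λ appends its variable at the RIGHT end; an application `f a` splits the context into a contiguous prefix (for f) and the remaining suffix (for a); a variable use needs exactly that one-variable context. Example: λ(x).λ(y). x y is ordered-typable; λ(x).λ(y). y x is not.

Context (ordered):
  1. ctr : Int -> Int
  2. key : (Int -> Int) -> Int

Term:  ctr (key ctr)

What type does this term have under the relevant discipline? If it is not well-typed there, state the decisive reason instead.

term : Int
use counts: ctr=2; key=1
order of uses: ctr, key, ctr
typing: well-typed — term : Int
across the five disciplines: ordered ✗ · linear ✗ · affine ✗ · relevant ✓ · unrestricted ✓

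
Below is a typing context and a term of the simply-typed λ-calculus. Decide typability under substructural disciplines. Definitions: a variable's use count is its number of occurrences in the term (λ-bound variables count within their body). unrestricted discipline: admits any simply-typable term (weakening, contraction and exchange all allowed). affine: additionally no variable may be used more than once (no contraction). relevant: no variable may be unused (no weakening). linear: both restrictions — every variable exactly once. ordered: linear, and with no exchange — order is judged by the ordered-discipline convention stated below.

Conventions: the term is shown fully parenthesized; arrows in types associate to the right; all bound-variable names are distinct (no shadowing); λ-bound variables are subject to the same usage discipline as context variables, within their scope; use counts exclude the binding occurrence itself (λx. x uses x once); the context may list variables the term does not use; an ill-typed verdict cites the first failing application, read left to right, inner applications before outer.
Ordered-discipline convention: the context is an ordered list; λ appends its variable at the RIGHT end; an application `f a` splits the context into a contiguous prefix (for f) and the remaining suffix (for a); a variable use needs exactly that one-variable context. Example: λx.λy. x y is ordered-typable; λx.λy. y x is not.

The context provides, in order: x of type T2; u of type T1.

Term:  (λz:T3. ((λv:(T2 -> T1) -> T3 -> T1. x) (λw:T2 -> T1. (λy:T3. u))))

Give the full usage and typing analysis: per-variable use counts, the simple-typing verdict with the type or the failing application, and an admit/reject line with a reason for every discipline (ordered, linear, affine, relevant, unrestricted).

usage: x: 1; u: 1; z (bound): 0; v (bound): 0; w (bound): 0; y (bound): 0
order of uses: x, u
typing: the term checks, with type T3 -> T2
ordered: ✗, z, v, w, y left unused
linear: ✗, z, v, w, y left unused
affine: ✓, no duplicate uses among x, u, z, v, w, y
relevant: ✗, z, v, w, y left unused
unrestricted: ✓, typability at T3 -> T2 is all that's needed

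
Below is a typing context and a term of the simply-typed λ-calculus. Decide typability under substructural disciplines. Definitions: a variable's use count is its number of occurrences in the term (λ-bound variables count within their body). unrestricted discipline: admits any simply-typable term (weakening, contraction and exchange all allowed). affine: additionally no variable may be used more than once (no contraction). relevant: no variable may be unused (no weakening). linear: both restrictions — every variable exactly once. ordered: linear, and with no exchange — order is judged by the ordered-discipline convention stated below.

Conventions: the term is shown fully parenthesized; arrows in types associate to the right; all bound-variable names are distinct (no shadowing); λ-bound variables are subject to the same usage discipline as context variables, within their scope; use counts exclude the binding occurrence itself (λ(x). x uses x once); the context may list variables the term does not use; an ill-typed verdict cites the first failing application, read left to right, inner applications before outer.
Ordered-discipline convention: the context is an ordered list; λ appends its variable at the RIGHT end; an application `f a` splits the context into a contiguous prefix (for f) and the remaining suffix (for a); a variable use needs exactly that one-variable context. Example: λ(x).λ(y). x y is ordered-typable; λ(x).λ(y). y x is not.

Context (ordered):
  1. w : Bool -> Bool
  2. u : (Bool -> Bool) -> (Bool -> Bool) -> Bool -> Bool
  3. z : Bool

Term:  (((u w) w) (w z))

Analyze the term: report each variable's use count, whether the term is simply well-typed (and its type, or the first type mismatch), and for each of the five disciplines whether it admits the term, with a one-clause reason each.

use counts: w=3; u=1; z=1
uses in reading order: u, w, w, w, z
typing: well-typed — term : Bool
ordered ✗ (repeated use of w ×3)
linear ✗ (repeated use of w ×3)
affine ✗ (repeated use of w ×3)
relevant ✓ (none of w, u, z goes unused)
unrestricted ✓ (typability at Bool is all that's needed)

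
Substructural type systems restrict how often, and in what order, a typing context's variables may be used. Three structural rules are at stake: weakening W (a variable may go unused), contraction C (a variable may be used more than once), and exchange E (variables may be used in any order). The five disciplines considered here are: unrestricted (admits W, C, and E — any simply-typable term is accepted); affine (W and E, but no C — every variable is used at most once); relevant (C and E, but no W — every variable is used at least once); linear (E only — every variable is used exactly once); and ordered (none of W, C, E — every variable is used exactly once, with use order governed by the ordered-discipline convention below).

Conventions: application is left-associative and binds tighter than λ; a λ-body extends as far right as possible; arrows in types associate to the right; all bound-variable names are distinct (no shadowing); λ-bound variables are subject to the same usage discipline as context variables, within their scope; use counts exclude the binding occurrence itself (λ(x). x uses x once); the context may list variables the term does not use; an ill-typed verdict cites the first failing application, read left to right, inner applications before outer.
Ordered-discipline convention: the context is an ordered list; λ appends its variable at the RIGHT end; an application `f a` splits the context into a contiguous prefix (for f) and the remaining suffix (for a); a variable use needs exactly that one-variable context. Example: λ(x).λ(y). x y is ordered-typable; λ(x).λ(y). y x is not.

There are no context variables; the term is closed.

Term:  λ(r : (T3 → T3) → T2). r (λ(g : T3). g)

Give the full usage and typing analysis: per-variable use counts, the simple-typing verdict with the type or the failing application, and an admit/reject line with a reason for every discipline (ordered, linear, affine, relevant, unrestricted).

use counts: r [bound]: 1; g [bound]: 1
order of uses: r, g
typing: the term checks, with type ((T3 → T3) → T2) → T2
ordered: ✓ — r, g: once each, no exchange needed
linear: ✓ — exactly-once usage across r, g
affine: ✓ — no duplicate uses among r, g
relevant: ✓ — none of r, g goes unused
unrestricted: ✓ — simply typable at ((T3 → T3) → T2) → T2; W, C, E all held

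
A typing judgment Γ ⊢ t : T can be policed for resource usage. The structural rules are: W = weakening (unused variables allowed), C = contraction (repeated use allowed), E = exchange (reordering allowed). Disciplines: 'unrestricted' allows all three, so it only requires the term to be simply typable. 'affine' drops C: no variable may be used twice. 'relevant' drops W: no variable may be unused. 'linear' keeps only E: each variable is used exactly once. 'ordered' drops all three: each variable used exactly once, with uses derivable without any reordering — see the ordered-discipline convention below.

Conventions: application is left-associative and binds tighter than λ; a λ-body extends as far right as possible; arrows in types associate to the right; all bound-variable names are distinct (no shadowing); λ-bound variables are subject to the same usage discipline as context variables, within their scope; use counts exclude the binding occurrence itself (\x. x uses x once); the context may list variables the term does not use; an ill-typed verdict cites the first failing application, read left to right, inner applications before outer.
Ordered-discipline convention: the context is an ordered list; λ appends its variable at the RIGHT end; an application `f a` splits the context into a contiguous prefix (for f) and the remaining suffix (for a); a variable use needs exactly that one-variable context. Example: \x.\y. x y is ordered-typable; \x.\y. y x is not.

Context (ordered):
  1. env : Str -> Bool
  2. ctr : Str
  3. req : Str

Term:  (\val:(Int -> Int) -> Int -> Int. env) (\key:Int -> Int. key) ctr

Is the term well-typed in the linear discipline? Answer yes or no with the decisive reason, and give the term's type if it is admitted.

no — needs weakening: req, val unused
variable uses: env=1; ctr=1; req=0; val (bound)=0; key (bound)=1
uses in reading order: env, key, ctr
typing: well-typed — term : Bool
all disciplines: ordered ✗; linear ✗; affine ✓; relevant ✗; unrestricted ✓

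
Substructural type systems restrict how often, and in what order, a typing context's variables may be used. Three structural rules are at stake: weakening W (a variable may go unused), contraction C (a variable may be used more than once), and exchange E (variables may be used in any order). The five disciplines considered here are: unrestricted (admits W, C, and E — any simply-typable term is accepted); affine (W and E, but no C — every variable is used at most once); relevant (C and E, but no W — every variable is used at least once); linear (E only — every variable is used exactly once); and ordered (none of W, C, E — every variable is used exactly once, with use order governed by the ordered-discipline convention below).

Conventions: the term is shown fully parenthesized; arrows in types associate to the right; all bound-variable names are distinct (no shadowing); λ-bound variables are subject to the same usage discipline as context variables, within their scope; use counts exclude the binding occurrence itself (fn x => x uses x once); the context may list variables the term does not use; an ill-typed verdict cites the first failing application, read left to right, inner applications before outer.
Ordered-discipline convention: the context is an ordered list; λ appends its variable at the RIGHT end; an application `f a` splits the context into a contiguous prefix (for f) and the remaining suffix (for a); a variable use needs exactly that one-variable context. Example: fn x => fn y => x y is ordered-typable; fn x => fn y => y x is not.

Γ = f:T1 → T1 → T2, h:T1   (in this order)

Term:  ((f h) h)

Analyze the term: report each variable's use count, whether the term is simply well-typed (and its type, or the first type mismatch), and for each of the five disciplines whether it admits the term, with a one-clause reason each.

use counts: f: 1; h: 2
uses in reading order: f, h, h
typing: the term checks, with type T2
ordered: ✗, h ×2 used more than once (contraction)
linear: ✗, h ×2 used more than once (contraction)
affine: ✗, h ×2 used more than once (contraction)
relevant: ✓, f, h: all used, weakening unneeded
unrestricted: ✓, typability at T2 is all that's needed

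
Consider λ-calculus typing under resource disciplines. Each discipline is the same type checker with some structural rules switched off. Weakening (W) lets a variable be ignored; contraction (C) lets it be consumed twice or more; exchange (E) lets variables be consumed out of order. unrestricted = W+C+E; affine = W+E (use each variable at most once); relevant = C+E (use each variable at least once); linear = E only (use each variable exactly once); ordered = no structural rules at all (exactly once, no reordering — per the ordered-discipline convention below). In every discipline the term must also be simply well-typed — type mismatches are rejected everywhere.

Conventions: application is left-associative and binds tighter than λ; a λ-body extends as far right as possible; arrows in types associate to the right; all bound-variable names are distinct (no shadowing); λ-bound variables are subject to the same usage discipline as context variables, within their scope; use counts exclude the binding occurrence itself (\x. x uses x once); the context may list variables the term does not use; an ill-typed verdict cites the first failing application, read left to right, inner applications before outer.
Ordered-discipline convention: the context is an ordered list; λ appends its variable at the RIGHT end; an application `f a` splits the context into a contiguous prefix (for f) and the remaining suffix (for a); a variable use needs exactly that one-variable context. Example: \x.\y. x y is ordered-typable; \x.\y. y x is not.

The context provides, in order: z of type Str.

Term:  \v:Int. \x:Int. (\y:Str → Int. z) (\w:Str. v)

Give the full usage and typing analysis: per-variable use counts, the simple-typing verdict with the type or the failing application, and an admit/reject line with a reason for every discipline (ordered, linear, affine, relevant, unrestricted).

counts: z: 1×, v (λ-bound): 1×, x (λ-bound): 0×, y (λ-bound): 0×, w (λ-bound): 0×
use order (left to right): z, v
typing: the term checks, with type Int → Int → Str
ordered: ✗, needs weakening: x, y, w unused
linear: ✗, needs weakening: x, y, w unused
affine: ✓, at most one use each (z, v, x, y, w)
relevant: ✗, needs weakening: x, y, w unused
unrestricted: ✓, well-typed at Int → Int → Str; no restrictions here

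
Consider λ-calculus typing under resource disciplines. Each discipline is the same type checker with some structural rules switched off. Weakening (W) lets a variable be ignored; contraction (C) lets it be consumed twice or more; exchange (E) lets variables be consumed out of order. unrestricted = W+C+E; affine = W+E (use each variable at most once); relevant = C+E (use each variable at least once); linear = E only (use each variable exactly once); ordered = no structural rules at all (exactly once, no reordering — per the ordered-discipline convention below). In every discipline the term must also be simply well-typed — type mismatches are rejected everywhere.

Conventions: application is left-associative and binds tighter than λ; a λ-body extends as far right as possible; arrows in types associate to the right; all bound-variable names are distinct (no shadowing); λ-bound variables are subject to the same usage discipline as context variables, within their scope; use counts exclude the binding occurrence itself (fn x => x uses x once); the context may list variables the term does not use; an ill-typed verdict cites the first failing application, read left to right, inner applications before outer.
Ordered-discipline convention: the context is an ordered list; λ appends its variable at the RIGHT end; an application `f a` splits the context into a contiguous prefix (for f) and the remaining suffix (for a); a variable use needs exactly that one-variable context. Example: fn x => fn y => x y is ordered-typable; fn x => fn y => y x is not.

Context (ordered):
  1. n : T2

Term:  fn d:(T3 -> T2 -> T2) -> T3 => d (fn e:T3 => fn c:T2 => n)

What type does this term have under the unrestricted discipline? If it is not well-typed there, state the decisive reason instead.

term : ((T3 -> T2 -> T2) -> T3) -> T3
use counts: n: 1×; d (bound): 1×; e (bound): 0×; c (bound): 0×
order of uses: d, n
typing: ✓ — ((T3 -> T2 -> T2) -> T3) -> T3
across the five disciplines: ordered ✗ | linear ✗ | affine ✓ | relevant ✗ | unrestricted ✓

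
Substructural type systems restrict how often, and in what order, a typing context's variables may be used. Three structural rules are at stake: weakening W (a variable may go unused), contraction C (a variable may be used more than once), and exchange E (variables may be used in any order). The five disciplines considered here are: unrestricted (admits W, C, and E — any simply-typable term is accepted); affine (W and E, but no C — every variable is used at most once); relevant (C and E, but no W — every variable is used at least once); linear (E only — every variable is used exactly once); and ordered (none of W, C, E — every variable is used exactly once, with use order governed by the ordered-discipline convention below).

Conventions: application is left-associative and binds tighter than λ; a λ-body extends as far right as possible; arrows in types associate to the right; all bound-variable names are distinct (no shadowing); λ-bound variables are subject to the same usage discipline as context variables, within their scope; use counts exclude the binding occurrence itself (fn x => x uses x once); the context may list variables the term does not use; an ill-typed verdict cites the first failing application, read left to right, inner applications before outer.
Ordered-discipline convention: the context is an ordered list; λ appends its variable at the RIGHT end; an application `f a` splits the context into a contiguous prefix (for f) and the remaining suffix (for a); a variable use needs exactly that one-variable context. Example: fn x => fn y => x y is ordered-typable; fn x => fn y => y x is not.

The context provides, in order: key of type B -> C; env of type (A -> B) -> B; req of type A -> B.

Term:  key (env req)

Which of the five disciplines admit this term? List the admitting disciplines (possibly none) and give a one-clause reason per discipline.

accepted by: ordered, linear, affine, relevant, unrestricted
use counts: key: 1×, env: 1×, req: 1×
order of uses: key, env, req
typing: well-typed at C
ordered ✓ (single-use (key, env, req), ordered derivation ok)
linear ✓ (each of key, env, req used exactly once)
affine ✓ (none of key, env, req used more than once)
relevant ✓ (none of key, env, req goes unused)
unrestricted ✓ (type-checks (C) and nothing is barred)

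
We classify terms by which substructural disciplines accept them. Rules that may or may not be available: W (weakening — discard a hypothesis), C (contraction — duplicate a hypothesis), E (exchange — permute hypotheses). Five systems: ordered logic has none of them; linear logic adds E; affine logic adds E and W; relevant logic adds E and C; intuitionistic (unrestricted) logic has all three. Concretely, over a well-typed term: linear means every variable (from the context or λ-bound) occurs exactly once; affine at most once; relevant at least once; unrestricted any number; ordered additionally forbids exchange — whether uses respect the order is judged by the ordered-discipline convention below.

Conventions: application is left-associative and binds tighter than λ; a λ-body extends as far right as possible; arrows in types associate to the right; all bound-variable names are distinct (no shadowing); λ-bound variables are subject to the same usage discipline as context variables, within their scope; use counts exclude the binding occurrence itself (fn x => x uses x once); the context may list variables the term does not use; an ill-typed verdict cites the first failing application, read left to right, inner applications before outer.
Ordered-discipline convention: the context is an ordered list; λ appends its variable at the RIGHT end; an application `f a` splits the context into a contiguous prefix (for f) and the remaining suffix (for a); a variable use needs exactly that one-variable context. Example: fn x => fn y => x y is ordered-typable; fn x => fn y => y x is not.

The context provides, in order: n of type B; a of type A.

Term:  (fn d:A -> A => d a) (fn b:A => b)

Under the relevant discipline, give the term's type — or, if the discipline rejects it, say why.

not well-typed under relevant — n left unused
usage: n: 0×, a: 1×, d (bound): 1×, b (bound): 1×
use order (left to right): d, a, b
typing: well-typed at A
summary: ordered ✗ | linear ✗ | affine ✓ | relevant ✗ | unrestricted ✓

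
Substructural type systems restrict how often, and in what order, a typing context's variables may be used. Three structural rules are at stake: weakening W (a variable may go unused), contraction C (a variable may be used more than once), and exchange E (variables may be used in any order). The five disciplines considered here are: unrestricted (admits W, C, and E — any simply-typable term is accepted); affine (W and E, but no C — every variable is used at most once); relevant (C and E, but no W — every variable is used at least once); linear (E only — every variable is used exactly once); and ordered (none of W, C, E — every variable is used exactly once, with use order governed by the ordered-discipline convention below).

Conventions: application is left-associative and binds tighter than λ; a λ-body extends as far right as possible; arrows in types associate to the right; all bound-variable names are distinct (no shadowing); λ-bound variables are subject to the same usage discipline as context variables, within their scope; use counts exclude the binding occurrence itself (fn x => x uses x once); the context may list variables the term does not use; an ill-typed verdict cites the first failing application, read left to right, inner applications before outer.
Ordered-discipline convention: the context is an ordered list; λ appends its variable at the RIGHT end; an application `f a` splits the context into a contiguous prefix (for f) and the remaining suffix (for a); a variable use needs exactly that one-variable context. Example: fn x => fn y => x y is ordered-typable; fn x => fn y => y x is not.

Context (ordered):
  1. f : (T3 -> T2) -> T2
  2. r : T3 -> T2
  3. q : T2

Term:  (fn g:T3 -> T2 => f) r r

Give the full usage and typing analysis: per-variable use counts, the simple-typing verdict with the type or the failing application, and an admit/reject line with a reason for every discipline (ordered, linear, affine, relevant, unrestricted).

counts: f ×1, r ×2, q ×0, g [bound] ×0
uses in reading order: f, r, r
typing: well-typed at T2
ordered: ✗, uses contraction: r ×2; q, g left unused
linear: ✗, uses contraction: r ×2; q, g left unused
affine: ✗, uses contraction: r ×2
relevant: ✗, q, g left unused
unrestricted: ✓, type-checks (T2) and nothing is barred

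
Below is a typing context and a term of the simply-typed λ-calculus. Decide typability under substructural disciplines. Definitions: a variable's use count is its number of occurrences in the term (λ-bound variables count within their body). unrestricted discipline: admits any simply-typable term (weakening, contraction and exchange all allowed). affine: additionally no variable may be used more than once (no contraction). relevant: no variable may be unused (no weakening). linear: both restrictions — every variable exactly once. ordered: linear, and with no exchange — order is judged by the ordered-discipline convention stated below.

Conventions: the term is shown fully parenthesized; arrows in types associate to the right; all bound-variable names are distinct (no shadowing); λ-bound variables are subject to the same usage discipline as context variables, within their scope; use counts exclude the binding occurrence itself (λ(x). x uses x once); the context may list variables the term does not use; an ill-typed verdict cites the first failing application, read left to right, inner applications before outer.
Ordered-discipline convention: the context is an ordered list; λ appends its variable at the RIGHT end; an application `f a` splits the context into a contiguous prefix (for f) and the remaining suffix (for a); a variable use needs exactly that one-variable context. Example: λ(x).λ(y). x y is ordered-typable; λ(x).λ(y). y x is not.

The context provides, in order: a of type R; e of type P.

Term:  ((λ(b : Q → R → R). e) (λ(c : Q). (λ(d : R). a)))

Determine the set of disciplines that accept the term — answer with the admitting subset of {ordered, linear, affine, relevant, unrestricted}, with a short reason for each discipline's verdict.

admitted in: affine, unrestricted
variable uses: a: 1; e: 1; b [bound]: 0; c [bound]: 0; d [bound]: 0
order of uses: e, a
typing: well-typed — term : P
ordered: ✗ — b, c, d left unused
linear: ✗ — b, c, d left unused
affine: ✓ — a, e, b, c, d: no repeats, contraction unneeded
relevant: ✗ — b, c, d left unused
unrestricted: ✓ — simply typable at P; W, C, E all held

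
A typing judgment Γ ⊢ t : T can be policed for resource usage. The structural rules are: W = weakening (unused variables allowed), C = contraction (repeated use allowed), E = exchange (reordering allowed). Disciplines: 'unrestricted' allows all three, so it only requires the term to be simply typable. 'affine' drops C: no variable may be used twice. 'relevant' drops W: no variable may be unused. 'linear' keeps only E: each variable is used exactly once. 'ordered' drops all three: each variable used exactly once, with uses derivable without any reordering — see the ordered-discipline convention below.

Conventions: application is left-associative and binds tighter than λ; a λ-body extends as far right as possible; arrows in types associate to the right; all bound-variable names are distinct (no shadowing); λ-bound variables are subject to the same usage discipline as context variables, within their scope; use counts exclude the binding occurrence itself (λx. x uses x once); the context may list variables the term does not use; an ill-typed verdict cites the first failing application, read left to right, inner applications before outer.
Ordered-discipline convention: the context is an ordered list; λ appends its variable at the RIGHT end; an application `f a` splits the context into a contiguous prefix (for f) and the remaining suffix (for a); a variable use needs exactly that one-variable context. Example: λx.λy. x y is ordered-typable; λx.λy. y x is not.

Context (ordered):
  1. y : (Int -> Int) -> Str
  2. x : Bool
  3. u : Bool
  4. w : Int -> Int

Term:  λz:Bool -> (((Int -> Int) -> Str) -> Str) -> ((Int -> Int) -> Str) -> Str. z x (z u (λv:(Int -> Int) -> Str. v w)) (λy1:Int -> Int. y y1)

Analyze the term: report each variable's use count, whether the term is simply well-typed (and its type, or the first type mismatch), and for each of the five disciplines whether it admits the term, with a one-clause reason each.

counts: y ×1; x ×1; u ×1; w ×1; z [bound] ×2; v [bound] ×1; y1 [bound] ×1
uses in reading order: z, x, z, u, v, w, y, y1
typing: well-typed — term : (Bool -> (((Int -> Int) -> Str) -> Str) -> ((Int -> Int) -> Str) -> Str) -> Str
ordered ✗ (z ×2 used more than once (contraction))
linear ✗ (z ×2 used more than once (contraction))
affine ✗ (z ×2 used more than once (contraction))
relevant ✓ (y, x, u, w, z, v, y1: all used, weakening unneeded)
unrestricted ✓ (typability at (Bool -> (((Int -> Int) -> Str) -> Str) -> ((Int -> Int) -> Str) -> Str) -> Str is all that's needed)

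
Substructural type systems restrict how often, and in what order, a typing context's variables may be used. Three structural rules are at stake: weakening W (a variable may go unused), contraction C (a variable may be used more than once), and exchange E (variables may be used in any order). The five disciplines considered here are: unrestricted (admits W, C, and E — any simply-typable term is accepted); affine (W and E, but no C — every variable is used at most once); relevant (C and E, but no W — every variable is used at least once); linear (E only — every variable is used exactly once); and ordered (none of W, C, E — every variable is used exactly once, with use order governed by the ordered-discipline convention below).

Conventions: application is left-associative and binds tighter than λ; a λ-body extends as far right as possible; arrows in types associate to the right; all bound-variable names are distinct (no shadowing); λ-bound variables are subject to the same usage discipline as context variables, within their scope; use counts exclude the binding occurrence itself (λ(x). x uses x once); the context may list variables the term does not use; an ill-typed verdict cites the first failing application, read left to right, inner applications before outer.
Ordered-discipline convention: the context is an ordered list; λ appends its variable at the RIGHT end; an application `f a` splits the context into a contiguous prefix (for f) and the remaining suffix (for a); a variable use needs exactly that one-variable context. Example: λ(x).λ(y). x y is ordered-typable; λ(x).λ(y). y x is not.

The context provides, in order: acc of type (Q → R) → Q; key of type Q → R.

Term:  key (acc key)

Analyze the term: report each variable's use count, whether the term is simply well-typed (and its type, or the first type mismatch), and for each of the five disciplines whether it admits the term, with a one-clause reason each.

use counts: acc: 1, key: 2
order of uses: key, acc, key
typing: well-typed — term : R
ordered: ✗ — key ×2 used more than once (contraction)
linear: ✗ — key ×2 used more than once (contraction)
affine: ✗ — key ×2 used more than once (contraction)
relevant: ✓ — none of acc, key goes unused
unrestricted: ✓ — well-typed at R; no restrictions here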